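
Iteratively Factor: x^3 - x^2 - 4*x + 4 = (x + 2)*(x^2 - 3*x + 2) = (x - 1)*(x + 2)*(x - 2)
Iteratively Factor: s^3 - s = (s - 1)*(s^2 + s) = s*(s - 1)*(s + 1)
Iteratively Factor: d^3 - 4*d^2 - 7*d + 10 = (d - 1)*(d^2 - 3*d - 10) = (d - 5)*(d - 1)*(d + 2)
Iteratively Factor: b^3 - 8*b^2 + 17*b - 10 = (b - 5)*(b^2 - 3*b + 2) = (b - 5)*(b - 1)*(b - 2)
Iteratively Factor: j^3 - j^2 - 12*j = (j + 3)*(j^2 - 4*j) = (j - 4)*(j + 3)*(j)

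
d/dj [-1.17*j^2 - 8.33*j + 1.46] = -2.34*j - 8.33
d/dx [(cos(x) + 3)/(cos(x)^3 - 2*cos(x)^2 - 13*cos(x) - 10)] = (-21*cos(x) + 7*cos(2*x) + cos(3*x) - 51)*sin(x)/(2*(cos(x) - 5)^2*(cos(x) + 1)^2*(cos(x) + 2)^2)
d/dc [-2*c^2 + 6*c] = 6 - 4*c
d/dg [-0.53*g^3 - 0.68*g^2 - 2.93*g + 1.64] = -1.59*g^2 - 1.36*g - 2.93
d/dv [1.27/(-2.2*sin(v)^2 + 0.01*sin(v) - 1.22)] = (5.588*sin(v) - 0.0127)*cos(v)/(2.2*sin(v)^2 - 0.01*sin(v) + 1.22)^2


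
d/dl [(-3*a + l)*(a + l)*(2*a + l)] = -7*a^2 + 3*l^2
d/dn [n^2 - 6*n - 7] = 2*n - 6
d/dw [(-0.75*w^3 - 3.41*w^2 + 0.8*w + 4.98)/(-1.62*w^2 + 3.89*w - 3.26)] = (1.215*w^4 - 5.835*w^3 - 4.6339*w^2 + 38.3684*w - 21.9802)/(2.6244*w^4 - 12.6036*w^3 + 25.6945*w^2 - 25.3628*w + 10.6276)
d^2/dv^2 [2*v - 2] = 0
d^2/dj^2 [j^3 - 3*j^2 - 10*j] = 6*j - 6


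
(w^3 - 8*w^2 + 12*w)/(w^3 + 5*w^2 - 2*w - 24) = w*(w - 6)/(w^2 + 7*w + 12)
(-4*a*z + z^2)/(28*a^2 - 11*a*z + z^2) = z/(-7*a + z)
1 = 1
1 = 1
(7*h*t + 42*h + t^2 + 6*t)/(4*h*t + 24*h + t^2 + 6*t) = (7*h + t)/(4*h + t)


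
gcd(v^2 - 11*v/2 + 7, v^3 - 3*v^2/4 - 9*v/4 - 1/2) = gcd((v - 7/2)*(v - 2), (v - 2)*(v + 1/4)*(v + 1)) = v - 2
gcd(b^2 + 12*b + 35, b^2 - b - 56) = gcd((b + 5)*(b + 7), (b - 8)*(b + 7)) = b + 7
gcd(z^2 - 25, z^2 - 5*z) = z - 5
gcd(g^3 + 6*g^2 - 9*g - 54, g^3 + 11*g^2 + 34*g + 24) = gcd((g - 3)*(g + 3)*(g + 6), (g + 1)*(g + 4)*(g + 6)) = g + 6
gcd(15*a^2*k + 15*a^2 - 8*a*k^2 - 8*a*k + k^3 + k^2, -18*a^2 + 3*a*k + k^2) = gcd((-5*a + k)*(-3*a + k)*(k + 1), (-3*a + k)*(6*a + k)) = 3*a - k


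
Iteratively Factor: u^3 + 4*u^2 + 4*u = (u + 2)*(u^2 + 2*u) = u*(u + 2)*(u + 2)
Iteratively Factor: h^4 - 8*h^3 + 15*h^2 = (h)*(h^3 - 8*h^2 + 15*h) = h^2*(h^2 - 8*h + 15) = h^2*(h - 3)*(h - 5)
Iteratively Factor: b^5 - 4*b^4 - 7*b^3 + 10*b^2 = (b - 1)*(b^4 - 3*b^3 - 10*b^2) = b*(b - 1)*(b^3 - 3*b^2 - 10*b) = b*(b - 5)*(b - 1)*(b^2 + 2*b) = b*(b - 5)*(b - 1)*(b + 2)*(b)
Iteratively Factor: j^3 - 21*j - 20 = (j - 5)*(j^2 + 5*j + 4) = (j - 5)*(j + 1)*(j + 4)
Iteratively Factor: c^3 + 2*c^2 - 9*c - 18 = (c + 2)*(c^2 - 9) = (c + 2)*(c + 3)*(c - 3)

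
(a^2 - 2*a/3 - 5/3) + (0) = a^2 - 2*a/3 - 5/3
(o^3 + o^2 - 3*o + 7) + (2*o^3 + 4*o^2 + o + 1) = 3*o^3 + 5*o^2 - 2*o + 8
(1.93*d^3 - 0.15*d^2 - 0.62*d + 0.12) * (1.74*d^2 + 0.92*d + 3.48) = 3.3582*d^5 + 1.5146*d^4 + 5.4996*d^3 - 0.8836*d^2 - 2.0472*d + 0.4176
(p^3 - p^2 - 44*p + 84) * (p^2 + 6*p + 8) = p^5 + 5*p^4 - 42*p^3 - 188*p^2 + 152*p + 672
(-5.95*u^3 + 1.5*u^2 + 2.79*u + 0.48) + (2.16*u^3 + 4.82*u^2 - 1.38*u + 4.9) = -3.79*u^3 + 6.32*u^2 + 1.41*u + 5.38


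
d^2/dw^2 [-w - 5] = 0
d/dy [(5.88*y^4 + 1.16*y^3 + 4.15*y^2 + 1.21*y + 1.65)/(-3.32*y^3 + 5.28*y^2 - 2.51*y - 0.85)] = (-19.5216*y^6 + 62.0928*y^5 - 24.3736*y^4 - 17.7808*y^3 - 3.3293*y^2 - 24.479*y + 3.113)/(11.0224*y^6 - 35.0592*y^5 + 44.5448*y^4 - 20.8616*y^3 - 2.6759*y^2 + 4.267*y + 0.7225)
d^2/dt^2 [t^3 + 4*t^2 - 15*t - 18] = 6*t + 8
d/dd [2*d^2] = 4*d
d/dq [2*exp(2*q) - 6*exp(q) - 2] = (4*exp(q) - 6)*exp(q)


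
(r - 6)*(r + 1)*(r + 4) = r^3 - r^2 - 26*r - 24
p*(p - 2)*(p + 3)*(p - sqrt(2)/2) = p^4 - sqrt(2)*p^3/2 + p^3 - 6*p^2 - sqrt(2)*p^2/2 + 3*sqrt(2)*p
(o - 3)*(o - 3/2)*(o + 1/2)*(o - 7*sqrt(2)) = o^4 - 7*sqrt(2)*o^3 - 4*o^3 + 9*o^2/4 + 28*sqrt(2)*o^2 - 63*sqrt(2)*o/4 + 9*o/4 - 63*sqrt(2)/4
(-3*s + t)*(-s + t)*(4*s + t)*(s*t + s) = 12*s^4*t + 12*s^4 - 13*s^3*t^2 - 13*s^3*t + s*t^4 + s*t^3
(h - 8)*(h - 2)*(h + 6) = h^3 - 4*h^2 - 44*h + 96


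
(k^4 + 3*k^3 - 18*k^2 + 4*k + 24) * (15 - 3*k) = -3*k^5 + 6*k^4 + 99*k^3 - 282*k^2 - 12*k + 360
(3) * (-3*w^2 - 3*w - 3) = -9*w^2 - 9*w - 9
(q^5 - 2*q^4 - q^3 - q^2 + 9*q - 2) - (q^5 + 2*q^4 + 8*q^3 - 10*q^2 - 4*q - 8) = -4*q^4 - 9*q^3 + 9*q^2 + 13*q + 6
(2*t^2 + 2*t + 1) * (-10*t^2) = -20*t^4 - 20*t^3 - 10*t^2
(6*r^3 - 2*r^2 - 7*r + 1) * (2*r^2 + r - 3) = 12*r^5 + 2*r^4 - 34*r^3 + r^2 + 22*r - 3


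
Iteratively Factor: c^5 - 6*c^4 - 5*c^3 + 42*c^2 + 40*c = (c - 5)*(c^4 - c^3 - 10*c^2 - 8*c) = c*(c - 5)*(c^3 - c^2 - 10*c - 8) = c*(c - 5)*(c - 4)*(c^2 + 3*c + 2) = c*(c - 5)*(c - 4)*(c + 2)*(c + 1)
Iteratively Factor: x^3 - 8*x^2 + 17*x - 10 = (x - 2)*(x^2 - 6*x + 5) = (x - 2)*(x - 1)*(x - 5)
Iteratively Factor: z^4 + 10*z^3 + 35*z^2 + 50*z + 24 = (z + 2)*(z^3 + 8*z^2 + 19*z + 12) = (z + 1)*(z + 2)*(z^2 + 7*z + 12) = (z + 1)*(z + 2)*(z + 4)*(z + 3)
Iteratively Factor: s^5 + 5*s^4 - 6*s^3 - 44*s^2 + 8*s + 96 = (s + 3)*(s^4 + 2*s^3 - 12*s^2 - 8*s + 32) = (s + 3)*(s + 4)*(s^3 - 2*s^2 - 4*s + 8) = (s + 2)*(s + 3)*(s + 4)*(s^2 - 4*s + 4) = (s - 2)*(s + 2)*(s + 3)*(s + 4)*(s - 2)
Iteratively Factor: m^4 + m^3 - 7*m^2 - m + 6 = (m - 2)*(m^3 + 3*m^2 - m - 3) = (m - 2)*(m + 3)*(m^2 - 1) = (m - 2)*(m + 1)*(m + 3)*(m - 1)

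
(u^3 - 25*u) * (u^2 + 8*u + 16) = u^5 + 8*u^4 - 9*u^3 - 200*u^2 - 400*u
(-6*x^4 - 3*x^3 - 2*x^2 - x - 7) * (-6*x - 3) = 36*x^5 + 36*x^4 + 21*x^3 + 12*x^2 + 45*x + 21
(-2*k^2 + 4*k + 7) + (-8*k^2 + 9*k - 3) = -10*k^2 + 13*k + 4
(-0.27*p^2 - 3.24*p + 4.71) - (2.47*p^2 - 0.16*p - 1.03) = -2.74*p^2 - 3.08*p + 5.74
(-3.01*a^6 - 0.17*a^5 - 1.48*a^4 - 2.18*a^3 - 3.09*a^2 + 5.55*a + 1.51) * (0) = 0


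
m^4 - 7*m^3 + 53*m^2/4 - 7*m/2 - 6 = (m - 4)*(m - 2)*(m - 3/2)*(m + 1/2)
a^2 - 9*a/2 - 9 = (a - 6)*(a + 3/2)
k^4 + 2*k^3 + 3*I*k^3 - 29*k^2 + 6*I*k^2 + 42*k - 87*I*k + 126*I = (k - 3)*(k - 2)*(k + 7)*(k + 3*I)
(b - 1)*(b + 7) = b^2 + 6*b - 7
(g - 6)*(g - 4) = g^2 - 10*g + 24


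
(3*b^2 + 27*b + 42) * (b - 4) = 3*b^3 + 15*b^2 - 66*b - 168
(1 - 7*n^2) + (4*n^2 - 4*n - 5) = -3*n^2 - 4*n - 4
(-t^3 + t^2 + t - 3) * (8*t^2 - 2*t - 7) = -8*t^5 + 10*t^4 + 13*t^3 - 33*t^2 - t + 21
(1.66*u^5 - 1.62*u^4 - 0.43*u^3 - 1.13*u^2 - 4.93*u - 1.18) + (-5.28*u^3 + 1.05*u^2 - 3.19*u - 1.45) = 1.66*u^5 - 1.62*u^4 - 5.71*u^3 - 0.0799999999999998*u^2 - 8.12*u - 2.63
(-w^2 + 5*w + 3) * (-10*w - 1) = 10*w^3 - 49*w^2 - 35*w - 3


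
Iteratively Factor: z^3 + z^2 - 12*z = (z + 4)*(z^2 - 3*z) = (z - 3)*(z + 4)*(z)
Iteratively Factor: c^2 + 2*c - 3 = (c - 1)*(c + 3)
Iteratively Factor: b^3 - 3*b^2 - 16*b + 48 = (b - 4)*(b^2 + b - 12) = (b - 4)*(b - 3)*(b + 4)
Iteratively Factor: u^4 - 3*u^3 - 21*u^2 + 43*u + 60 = (u + 4)*(u^3 - 7*u^2 + 7*u + 15) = (u + 1)*(u + 4)*(u^2 - 8*u + 15) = (u - 3)*(u + 1)*(u + 4)*(u - 5)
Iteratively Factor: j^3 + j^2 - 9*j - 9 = (j + 1)*(j^2 - 9) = (j - 3)*(j + 1)*(j + 3)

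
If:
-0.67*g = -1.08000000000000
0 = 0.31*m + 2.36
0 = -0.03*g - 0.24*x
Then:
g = 1.61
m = -7.61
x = -0.20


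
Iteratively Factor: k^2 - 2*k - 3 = (k - 3)*(k + 1)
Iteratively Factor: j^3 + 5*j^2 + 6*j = (j + 2)*(j^2 + 3*j) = (j + 2)*(j + 3)*(j)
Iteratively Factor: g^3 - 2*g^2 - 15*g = (g + 3)*(g^2 - 5*g) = (g - 5)*(g + 3)*(g)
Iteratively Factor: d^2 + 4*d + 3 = (d + 3)*(d + 1)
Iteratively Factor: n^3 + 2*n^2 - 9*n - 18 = (n - 3)*(n^2 + 5*n + 6) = (n - 3)*(n + 3)*(n + 2)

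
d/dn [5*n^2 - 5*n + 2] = 10*n - 5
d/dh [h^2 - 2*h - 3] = 2*h - 2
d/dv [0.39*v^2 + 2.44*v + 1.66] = 0.78*v + 2.44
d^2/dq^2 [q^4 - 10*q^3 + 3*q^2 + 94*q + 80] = 12*q^2 - 60*q + 6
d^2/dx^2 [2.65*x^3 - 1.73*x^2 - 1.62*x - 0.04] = 15.9*x - 3.46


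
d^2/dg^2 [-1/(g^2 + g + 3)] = 2*(g^2 + g - (2*g + 1)^2 + 3)/(g^2 + g + 3)^3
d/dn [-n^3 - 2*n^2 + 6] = n*(-3*n - 4)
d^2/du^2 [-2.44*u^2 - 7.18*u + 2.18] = -4.88000000000000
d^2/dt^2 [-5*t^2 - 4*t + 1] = -10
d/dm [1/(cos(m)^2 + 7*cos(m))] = (2*cos(m) + 7)*sin(m)/((cos(m) + 7)^2*cos(m)^2)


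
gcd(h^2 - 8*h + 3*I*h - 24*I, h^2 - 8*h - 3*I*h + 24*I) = h - 8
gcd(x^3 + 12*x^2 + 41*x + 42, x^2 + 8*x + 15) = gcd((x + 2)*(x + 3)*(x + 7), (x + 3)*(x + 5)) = x + 3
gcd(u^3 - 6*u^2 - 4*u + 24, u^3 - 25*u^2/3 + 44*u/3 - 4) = u^2 - 8*u + 12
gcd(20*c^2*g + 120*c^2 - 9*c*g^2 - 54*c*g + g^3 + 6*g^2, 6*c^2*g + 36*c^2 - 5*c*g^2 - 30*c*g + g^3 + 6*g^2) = g + 6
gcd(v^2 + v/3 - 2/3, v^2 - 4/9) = v - 2/3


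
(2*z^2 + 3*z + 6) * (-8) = -16*z^2 - 24*z - 48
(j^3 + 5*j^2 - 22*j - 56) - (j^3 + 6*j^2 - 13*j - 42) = -j^2 - 9*j - 14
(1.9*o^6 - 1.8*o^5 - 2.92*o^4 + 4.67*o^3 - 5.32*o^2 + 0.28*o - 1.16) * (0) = 0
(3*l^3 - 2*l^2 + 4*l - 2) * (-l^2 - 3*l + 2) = -3*l^5 - 7*l^4 + 8*l^3 - 14*l^2 + 14*l - 4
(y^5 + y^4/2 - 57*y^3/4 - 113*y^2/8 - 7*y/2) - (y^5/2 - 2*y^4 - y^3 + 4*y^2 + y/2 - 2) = y^5/2 + 5*y^4/2 - 53*y^3/4 - 145*y^2/8 - 4*y + 2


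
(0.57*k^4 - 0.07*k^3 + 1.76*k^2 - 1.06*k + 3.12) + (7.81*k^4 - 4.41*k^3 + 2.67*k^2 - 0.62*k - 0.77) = 8.38*k^4 - 4.48*k^3 + 4.43*k^2 - 1.68*k + 2.35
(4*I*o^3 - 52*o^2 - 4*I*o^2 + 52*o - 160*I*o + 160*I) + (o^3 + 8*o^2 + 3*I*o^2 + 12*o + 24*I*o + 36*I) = o^3 + 4*I*o^3 - 44*o^2 - I*o^2 + 64*o - 136*I*o + 196*I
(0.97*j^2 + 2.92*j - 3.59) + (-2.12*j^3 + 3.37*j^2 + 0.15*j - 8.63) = -2.12*j^3 + 4.34*j^2 + 3.07*j - 12.22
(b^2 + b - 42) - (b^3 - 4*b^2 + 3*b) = -b^3 + 5*b^2 - 2*b - 42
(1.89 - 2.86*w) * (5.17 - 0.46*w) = 1.3156*w^2 - 15.6556*w + 9.7713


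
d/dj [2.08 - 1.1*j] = -1.10000000000000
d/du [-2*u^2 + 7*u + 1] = 7 - 4*u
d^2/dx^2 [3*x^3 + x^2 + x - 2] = 18*x + 2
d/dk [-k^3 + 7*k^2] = k*(14 - 3*k)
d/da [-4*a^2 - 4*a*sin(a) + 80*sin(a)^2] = -4*a*cos(a) - 8*a - 4*sin(a) + 80*sin(2*a)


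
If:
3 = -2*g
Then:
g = -3/2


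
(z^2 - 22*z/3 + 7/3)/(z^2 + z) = (3*z^2 - 22*z + 7)/(3*z*(z + 1))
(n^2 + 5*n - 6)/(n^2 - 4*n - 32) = (-n^2 - 5*n + 6)/(-n^2 + 4*n + 32)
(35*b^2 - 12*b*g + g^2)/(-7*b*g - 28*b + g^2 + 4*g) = (-5*b + g)/(g + 4)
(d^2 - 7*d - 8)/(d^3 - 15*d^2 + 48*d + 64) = 1/(d - 8)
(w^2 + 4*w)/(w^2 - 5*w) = (w + 4)/(w - 5)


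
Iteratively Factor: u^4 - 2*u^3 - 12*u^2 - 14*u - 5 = (u - 5)*(u^3 + 3*u^2 + 3*u + 1) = (u - 5)*(u + 1)*(u^2 + 2*u + 1) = (u - 5)*(u + 1)^2*(u + 1)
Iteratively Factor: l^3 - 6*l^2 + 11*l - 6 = (l - 3)*(l^2 - 3*l + 2) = (l - 3)*(l - 1)*(l - 2)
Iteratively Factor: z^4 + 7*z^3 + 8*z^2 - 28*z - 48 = (z - 2)*(z^3 + 9*z^2 + 26*z + 24) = (z - 2)*(z + 4)*(z^2 + 5*z + 6) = (z - 2)*(z + 2)*(z + 4)*(z + 3)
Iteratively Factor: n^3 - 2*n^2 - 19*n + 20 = (n - 5)*(n^2 + 3*n - 4) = (n - 5)*(n + 4)*(n - 1)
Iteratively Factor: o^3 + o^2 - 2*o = (o + 2)*(o^2 - o) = o*(o + 2)*(o - 1)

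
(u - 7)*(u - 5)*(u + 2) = u^3 - 10*u^2 + 11*u + 70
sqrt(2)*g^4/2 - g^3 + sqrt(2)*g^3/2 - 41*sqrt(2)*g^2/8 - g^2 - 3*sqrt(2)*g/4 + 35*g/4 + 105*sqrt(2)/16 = (g - 5/2)*(g + 7/2)*(g - 3*sqrt(2)/2)*(sqrt(2)*g/2 + 1/2)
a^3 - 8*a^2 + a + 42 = (a - 7)*(a - 3)*(a + 2)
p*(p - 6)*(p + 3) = p^3 - 3*p^2 - 18*p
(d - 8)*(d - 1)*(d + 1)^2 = d^4 - 7*d^3 - 9*d^2 + 7*d + 8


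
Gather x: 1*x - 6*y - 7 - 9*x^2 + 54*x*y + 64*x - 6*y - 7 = -9*x^2 + x*(54*y + 65) - 12*y - 14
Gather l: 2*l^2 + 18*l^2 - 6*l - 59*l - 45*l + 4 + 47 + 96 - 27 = 20*l^2 - 110*l + 120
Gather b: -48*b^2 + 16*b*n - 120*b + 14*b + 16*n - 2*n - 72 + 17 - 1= -48*b^2 + b*(16*n - 106) + 14*n - 56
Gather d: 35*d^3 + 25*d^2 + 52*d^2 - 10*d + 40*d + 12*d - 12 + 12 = 35*d^3 + 77*d^2 + 42*d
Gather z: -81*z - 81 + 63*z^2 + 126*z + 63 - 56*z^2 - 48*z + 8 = 7*z^2 - 3*z - 10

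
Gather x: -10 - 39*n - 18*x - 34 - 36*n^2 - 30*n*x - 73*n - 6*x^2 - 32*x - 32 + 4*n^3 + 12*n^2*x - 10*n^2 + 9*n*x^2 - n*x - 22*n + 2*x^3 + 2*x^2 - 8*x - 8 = 4*n^3 - 46*n^2 - 134*n + 2*x^3 + x^2*(9*n - 4) + x*(12*n^2 - 31*n - 58) - 84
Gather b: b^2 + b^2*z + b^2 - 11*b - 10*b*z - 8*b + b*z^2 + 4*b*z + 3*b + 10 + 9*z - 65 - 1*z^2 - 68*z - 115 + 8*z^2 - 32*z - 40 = b^2*(z + 2) + b*(z^2 - 6*z - 16) + 7*z^2 - 91*z - 210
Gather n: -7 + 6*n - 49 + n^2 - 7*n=n^2 - n - 56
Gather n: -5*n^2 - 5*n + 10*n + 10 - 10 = -5*n^2 + 5*n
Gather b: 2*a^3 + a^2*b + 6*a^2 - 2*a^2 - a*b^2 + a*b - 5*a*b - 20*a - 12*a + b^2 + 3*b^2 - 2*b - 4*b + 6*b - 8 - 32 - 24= 2*a^3 + 4*a^2 - 32*a + b^2*(4 - a) + b*(a^2 - 4*a) - 64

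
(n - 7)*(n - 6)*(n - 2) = n^3 - 15*n^2 + 68*n - 84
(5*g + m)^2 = 25*g^2 + 10*g*m + m^2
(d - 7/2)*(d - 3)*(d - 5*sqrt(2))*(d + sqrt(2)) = d^4 - 13*d^3/2 - 4*sqrt(2)*d^3 + d^2/2 + 26*sqrt(2)*d^2 - 42*sqrt(2)*d + 65*d - 105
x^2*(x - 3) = x^3 - 3*x^2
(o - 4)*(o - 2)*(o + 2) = o^3 - 4*o^2 - 4*o + 16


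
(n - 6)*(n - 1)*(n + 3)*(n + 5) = n^4 + n^3 - 35*n^2 - 57*n + 90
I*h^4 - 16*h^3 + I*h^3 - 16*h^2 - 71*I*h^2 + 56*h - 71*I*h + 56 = (h + I)*(h + 7*I)*(h + 8*I)*(I*h + I)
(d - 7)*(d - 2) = d^2 - 9*d + 14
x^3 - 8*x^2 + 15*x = x*(x - 5)*(x - 3)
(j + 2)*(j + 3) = j^2 + 5*j + 6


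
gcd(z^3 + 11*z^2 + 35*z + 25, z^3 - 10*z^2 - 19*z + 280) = z + 5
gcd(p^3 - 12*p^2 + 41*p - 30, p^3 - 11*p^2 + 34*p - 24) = p^2 - 7*p + 6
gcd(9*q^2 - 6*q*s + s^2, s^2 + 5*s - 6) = 1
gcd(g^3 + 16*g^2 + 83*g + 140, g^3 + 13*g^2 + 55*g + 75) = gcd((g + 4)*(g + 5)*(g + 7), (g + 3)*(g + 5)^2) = g + 5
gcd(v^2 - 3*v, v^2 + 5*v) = v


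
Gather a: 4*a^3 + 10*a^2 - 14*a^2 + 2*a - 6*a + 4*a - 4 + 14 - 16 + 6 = 4*a^3 - 4*a^2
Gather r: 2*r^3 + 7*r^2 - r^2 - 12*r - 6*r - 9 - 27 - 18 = 2*r^3 + 6*r^2 - 18*r - 54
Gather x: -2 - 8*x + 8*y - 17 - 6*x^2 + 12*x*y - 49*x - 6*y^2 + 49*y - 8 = -6*x^2 + x*(12*y - 57) - 6*y^2 + 57*y - 27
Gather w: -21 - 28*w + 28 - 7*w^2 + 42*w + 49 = -7*w^2 + 14*w + 56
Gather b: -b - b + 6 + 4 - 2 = 8 - 2*b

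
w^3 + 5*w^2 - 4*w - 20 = (w - 2)*(w + 2)*(w + 5)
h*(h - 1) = h^2 - h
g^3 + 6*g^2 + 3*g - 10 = (g - 1)*(g + 2)*(g + 5)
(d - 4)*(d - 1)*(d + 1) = d^3 - 4*d^2 - d + 4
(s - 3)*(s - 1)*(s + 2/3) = s^3 - 10*s^2/3 + s/3 + 2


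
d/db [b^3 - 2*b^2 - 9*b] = 3*b^2 - 4*b - 9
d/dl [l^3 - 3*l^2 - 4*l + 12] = 3*l^2 - 6*l - 4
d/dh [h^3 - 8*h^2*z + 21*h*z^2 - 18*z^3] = 3*h^2 - 16*h*z + 21*z^2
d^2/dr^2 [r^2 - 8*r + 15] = 2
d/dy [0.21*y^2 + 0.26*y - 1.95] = 0.42*y + 0.26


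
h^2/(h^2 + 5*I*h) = h/(h + 5*I)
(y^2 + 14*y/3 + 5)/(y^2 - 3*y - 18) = (y + 5/3)/(y - 6)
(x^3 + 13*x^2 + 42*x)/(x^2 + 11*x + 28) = x*(x + 6)/(x + 4)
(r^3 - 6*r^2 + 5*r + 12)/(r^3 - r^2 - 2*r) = (r^2 - 7*r + 12)/(r*(r - 2))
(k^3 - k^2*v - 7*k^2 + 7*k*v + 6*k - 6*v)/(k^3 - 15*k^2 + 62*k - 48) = (k - v)/(k - 8)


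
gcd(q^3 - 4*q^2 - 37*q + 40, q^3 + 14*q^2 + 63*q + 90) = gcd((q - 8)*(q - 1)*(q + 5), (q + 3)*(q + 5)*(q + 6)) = q + 5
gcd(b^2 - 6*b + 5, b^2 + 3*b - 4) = b - 1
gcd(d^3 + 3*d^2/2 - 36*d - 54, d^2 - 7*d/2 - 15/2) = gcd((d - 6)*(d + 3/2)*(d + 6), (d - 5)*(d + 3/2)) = d + 3/2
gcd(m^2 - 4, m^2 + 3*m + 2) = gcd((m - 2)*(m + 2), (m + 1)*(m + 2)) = m + 2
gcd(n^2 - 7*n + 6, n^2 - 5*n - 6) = n - 6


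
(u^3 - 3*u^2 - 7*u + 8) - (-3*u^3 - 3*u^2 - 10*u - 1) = 4*u^3 + 3*u + 9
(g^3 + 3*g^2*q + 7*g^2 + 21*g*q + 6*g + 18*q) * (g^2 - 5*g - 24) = g^5 + 3*g^4*q + 2*g^4 + 6*g^3*q - 53*g^3 - 159*g^2*q - 198*g^2 - 594*g*q - 144*g - 432*q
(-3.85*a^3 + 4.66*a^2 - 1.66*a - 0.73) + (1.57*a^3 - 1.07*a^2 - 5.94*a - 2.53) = -2.28*a^3 + 3.59*a^2 - 7.6*a - 3.26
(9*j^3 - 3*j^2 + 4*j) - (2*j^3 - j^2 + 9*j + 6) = 7*j^3 - 2*j^2 - 5*j - 6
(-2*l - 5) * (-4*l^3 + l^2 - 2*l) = 8*l^4 + 18*l^3 - l^2 + 10*l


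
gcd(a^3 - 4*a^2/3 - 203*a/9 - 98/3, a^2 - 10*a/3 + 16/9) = 1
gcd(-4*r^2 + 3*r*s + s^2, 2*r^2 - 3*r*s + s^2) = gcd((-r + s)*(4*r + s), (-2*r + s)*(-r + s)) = r - s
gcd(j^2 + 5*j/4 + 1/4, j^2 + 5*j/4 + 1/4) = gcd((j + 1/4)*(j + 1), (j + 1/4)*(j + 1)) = j^2 + 5*j/4 + 1/4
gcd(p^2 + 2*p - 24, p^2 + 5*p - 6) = p + 6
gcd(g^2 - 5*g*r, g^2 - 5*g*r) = -g^2 + 5*g*r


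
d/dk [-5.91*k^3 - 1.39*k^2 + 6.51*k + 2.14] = -17.73*k^2 - 2.78*k + 6.51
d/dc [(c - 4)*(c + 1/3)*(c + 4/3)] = 3*c^2 - 14*c/3 - 56/9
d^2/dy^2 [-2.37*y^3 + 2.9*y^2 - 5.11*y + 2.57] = 5.8 - 14.22*y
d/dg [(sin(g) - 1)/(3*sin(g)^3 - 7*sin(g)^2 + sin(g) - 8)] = (-6*sin(g)^3 + 16*sin(g)^2 - 14*sin(g) - 7)*cos(g)/(3*sin(g)^3 - 7*sin(g)^2 + sin(g) - 8)^2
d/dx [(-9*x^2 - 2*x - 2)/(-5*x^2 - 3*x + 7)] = (17*x^2 - 146*x - 20)/(25*x^4 + 30*x^3 - 61*x^2 - 42*x + 49)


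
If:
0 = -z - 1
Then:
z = -1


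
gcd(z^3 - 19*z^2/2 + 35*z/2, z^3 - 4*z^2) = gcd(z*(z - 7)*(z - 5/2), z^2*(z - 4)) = z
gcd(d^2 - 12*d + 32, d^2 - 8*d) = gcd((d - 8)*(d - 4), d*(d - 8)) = d - 8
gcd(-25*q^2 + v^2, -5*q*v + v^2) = 5*q - v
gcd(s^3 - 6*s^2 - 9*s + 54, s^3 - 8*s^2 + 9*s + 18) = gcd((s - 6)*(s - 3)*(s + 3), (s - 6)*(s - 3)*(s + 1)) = s^2 - 9*s + 18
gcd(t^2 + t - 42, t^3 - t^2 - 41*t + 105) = t + 7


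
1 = 1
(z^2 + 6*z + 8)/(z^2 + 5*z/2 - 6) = 2*(z + 2)/(2*z - 3)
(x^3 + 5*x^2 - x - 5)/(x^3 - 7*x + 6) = (x^2 + 6*x + 5)/(x^2 + x - 6)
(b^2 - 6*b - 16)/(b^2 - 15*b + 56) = (b + 2)/(b - 7)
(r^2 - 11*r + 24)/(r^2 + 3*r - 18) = (r - 8)/(r + 6)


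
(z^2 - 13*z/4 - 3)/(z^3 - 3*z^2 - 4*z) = (z + 3/4)/(z*(z + 1))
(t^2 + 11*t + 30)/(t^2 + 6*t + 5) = (t + 6)/(t + 1)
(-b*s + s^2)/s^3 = (-b + s)/s^2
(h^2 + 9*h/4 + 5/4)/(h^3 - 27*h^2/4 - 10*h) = (h + 1)/(h*(h - 8))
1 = 1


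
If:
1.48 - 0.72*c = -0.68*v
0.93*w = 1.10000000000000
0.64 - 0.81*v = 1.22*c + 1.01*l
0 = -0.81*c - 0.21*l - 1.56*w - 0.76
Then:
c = -8.21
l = 19.27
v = -10.87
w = 1.18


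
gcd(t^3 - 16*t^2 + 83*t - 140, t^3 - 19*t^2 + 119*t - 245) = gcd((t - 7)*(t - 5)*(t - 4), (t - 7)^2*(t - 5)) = t^2 - 12*t + 35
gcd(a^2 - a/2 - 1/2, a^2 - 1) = a - 1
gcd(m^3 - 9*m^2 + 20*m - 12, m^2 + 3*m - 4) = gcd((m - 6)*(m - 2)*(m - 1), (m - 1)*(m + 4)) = m - 1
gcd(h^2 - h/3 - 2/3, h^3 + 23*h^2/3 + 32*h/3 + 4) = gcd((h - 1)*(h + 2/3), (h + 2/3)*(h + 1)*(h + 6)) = h + 2/3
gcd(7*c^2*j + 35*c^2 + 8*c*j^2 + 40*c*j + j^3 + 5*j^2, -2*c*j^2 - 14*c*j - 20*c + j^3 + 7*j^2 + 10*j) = j + 5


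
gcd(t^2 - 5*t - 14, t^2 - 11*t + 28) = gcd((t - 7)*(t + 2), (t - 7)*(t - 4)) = t - 7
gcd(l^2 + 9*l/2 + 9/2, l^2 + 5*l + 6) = l + 3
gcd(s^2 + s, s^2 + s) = s^2 + s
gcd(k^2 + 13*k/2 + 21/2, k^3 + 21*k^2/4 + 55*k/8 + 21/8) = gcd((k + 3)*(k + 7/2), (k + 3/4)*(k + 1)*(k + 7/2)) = k + 7/2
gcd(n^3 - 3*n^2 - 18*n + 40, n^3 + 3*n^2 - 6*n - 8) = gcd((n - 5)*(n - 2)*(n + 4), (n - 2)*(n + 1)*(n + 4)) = n^2 + 2*n - 8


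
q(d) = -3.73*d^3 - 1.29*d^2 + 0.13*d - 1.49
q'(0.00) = 0.13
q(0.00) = -1.49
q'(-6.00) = -387.23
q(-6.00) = 756.97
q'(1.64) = -34.20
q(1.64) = -21.20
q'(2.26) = -62.85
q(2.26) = -50.84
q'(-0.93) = -7.15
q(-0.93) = 0.27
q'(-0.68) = -3.29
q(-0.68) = -1.00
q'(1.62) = -33.42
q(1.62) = -20.52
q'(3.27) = -127.96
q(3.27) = -145.28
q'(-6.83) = -504.25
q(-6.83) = 1125.87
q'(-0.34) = -0.29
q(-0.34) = -1.54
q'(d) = -11.19*d^2 - 2.58*d + 0.13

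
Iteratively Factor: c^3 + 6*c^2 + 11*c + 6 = (c + 3)*(c^2 + 3*c + 2) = (c + 2)*(c + 3)*(c + 1)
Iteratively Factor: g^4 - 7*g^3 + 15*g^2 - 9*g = (g - 1)*(g^3 - 6*g^2 + 9*g) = g*(g - 1)*(g^2 - 6*g + 9) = g*(g - 3)*(g - 1)*(g - 3)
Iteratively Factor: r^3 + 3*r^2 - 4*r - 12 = (r - 2)*(r^2 + 5*r + 6) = (r - 2)*(r + 3)*(r + 2)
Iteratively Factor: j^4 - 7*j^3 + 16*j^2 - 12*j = (j - 3)*(j^3 - 4*j^2 + 4*j) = (j - 3)*(j - 2)*(j^2 - 2*j) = j*(j - 3)*(j - 2)*(j - 2)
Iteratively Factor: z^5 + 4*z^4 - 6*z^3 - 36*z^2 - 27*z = (z)*(z^4 + 4*z^3 - 6*z^2 - 36*z - 27) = z*(z + 1)*(z^3 + 3*z^2 - 9*z - 27) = z*(z + 1)*(z + 3)*(z^2 - 9) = z*(z + 1)*(z + 3)^2*(z - 3)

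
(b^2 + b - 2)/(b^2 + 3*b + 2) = (b - 1)/(b + 1)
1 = 1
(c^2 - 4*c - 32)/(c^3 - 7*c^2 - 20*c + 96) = 1/(c - 3)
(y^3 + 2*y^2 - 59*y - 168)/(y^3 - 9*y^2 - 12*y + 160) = (y^2 + 10*y + 21)/(y^2 - y - 20)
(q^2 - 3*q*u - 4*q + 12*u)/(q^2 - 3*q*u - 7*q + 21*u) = (q - 4)/(q - 7)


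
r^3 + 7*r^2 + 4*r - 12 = (r - 1)*(r + 2)*(r + 6)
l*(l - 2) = l^2 - 2*l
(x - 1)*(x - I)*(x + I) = x^3 - x^2 + x - 1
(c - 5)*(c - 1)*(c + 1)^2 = c^4 - 4*c^3 - 6*c^2 + 4*c + 5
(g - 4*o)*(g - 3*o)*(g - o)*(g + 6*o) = g^4 - 2*g^3*o - 29*g^2*o^2 + 102*g*o^3 - 72*o^4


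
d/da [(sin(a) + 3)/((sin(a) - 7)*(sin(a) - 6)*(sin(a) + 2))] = 2*(-sin(a)^3 + sin(a)^2 + 33*sin(a) + 18)*cos(a)/((sin(a) - 7)^2*(sin(a) - 6)^2*(sin(a) + 2)^2)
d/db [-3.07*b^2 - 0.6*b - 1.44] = -6.14*b - 0.6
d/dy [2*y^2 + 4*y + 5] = 4*y + 4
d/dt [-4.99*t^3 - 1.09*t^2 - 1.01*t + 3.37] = -14.97*t^2 - 2.18*t - 1.01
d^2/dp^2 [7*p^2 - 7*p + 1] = 14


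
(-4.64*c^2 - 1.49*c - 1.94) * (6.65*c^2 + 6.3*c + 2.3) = -30.856*c^4 - 39.1405*c^3 - 32.96*c^2 - 15.649*c - 4.462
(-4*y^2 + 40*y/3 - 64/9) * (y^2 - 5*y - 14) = -4*y^4 + 100*y^3/3 - 160*y^2/9 - 1360*y/9 + 896/9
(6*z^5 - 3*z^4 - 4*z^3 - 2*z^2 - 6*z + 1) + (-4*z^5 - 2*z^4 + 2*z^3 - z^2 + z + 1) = 2*z^5 - 5*z^4 - 2*z^3 - 3*z^2 - 5*z + 2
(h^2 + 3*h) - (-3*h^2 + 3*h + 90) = 4*h^2 - 90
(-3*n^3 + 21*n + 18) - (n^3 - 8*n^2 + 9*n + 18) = -4*n^3 + 8*n^2 + 12*n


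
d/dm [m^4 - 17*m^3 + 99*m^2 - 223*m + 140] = 4*m^3 - 51*m^2 + 198*m - 223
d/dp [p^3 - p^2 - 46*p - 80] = 3*p^2 - 2*p - 46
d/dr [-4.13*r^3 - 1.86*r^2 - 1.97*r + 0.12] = -12.39*r^2 - 3.72*r - 1.97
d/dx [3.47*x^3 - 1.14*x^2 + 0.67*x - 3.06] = 10.41*x^2 - 2.28*x + 0.67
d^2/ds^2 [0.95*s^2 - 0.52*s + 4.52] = 1.90000000000000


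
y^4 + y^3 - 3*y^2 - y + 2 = (y - 1)^2*(y + 1)*(y + 2)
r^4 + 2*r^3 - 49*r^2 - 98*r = r*(r - 7)*(r + 2)*(r + 7)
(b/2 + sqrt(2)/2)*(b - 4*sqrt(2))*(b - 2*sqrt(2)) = b^3/2 - 5*sqrt(2)*b^2/2 + 2*b + 8*sqrt(2)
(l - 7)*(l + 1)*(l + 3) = l^3 - 3*l^2 - 25*l - 21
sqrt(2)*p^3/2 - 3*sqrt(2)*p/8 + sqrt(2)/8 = (p - 1/2)^2*(sqrt(2)*p/2 + sqrt(2)/2)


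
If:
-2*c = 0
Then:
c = 0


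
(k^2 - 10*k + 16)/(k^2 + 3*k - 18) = (k^2 - 10*k + 16)/(k^2 + 3*k - 18)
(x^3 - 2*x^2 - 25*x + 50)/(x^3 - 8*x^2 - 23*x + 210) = (x^2 - 7*x + 10)/(x^2 - 13*x + 42)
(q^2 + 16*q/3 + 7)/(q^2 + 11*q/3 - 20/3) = (3*q^2 + 16*q + 21)/(3*q^2 + 11*q - 20)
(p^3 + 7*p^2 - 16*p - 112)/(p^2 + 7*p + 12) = (p^2 + 3*p - 28)/(p + 3)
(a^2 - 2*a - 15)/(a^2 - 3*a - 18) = (a - 5)/(a - 6)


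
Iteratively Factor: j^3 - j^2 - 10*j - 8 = (j - 4)*(j^2 + 3*j + 2) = (j - 4)*(j + 1)*(j + 2)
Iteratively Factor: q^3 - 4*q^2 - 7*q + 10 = (q + 2)*(q^2 - 6*q + 5) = (q - 5)*(q + 2)*(q - 1)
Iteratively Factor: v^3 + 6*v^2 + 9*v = (v + 3)*(v^2 + 3*v) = (v + 3)^2*(v)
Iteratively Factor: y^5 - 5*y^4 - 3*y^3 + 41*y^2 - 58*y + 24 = (y - 2)*(y^4 - 3*y^3 - 9*y^2 + 23*y - 12) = (y - 4)*(y - 2)*(y^3 + y^2 - 5*y + 3) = (y - 4)*(y - 2)*(y + 3)*(y^2 - 2*y + 1) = (y - 4)*(y - 2)*(y - 1)*(y + 3)*(y - 1)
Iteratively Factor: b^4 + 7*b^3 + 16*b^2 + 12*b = (b)*(b^3 + 7*b^2 + 16*b + 12) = b*(b + 2)*(b^2 + 5*b + 6) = b*(b + 2)*(b + 3)*(b + 2)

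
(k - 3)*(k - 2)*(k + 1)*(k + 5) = k^4 + k^3 - 19*k^2 + 11*k + 30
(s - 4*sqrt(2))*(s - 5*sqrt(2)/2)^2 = s^3 - 9*sqrt(2)*s^2 + 105*s/2 - 50*sqrt(2)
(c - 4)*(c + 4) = c^2 - 16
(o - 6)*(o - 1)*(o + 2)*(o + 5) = o^4 - 33*o^2 - 28*o + 60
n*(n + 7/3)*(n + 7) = n^3 + 28*n^2/3 + 49*n/3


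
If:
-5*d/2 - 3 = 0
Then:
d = -6/5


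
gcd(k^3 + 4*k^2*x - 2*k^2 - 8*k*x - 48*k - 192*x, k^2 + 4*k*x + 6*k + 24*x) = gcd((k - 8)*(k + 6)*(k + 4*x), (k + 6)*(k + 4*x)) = k^2 + 4*k*x + 6*k + 24*x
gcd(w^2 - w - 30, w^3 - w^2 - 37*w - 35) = w + 5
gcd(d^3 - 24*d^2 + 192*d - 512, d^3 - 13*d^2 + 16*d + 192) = d^2 - 16*d + 64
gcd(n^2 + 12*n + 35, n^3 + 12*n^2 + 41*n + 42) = n + 7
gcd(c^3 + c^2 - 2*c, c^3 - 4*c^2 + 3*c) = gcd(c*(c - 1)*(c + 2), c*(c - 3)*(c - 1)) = c^2 - c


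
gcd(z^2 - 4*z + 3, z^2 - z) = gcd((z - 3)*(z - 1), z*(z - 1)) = z - 1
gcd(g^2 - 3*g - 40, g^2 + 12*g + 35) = g + 5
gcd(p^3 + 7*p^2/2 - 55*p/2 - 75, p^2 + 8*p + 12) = p + 6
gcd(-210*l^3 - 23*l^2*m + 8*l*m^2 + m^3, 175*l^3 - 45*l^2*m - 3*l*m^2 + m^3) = 35*l^2 - 2*l*m - m^2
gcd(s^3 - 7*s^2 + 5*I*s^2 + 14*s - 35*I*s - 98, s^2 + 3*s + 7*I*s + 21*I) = s + 7*I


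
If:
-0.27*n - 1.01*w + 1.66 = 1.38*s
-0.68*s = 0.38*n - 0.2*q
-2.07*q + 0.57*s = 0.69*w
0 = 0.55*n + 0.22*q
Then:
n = 0.33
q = -0.83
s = -0.43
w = 2.14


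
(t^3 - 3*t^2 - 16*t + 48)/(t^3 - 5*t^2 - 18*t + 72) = (t - 4)/(t - 6)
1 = 1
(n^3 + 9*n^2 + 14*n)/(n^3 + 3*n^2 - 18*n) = (n^2 + 9*n + 14)/(n^2 + 3*n - 18)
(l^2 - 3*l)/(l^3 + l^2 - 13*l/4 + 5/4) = 4*l*(l - 3)/(4*l^3 + 4*l^2 - 13*l + 5)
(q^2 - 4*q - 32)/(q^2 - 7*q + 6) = (q^2 - 4*q - 32)/(q^2 - 7*q + 6)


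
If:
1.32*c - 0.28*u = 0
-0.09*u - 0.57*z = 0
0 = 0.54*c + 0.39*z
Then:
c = 0.00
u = 0.00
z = 0.00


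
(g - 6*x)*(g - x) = g^2 - 7*g*x + 6*x^2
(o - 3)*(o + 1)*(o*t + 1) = o^3*t - 2*o^2*t + o^2 - 3*o*t - 2*o - 3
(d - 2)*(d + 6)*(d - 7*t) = d^3 - 7*d^2*t + 4*d^2 - 28*d*t - 12*d + 84*t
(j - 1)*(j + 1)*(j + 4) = j^3 + 4*j^2 - j - 4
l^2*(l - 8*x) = l^3 - 8*l^2*x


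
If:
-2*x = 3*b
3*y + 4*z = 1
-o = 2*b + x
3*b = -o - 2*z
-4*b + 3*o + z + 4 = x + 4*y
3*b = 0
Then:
No Solution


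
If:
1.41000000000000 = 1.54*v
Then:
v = 0.92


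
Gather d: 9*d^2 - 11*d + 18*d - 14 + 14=9*d^2 + 7*d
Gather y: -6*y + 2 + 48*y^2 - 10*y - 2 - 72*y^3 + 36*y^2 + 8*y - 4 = -72*y^3 + 84*y^2 - 8*y - 4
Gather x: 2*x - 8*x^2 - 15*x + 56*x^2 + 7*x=48*x^2 - 6*x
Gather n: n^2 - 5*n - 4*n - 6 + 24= n^2 - 9*n + 18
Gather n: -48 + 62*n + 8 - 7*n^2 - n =-7*n^2 + 61*n - 40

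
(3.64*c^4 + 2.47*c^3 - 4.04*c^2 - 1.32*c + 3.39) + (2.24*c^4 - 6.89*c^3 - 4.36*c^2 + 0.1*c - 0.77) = 5.88*c^4 - 4.42*c^3 - 8.4*c^2 - 1.22*c + 2.62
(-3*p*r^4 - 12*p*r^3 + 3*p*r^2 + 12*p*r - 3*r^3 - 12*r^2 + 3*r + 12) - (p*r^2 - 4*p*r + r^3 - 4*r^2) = -3*p*r^4 - 12*p*r^3 + 2*p*r^2 + 16*p*r - 4*r^3 - 8*r^2 + 3*r + 12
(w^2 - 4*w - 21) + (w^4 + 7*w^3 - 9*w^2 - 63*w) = w^4 + 7*w^3 - 8*w^2 - 67*w - 21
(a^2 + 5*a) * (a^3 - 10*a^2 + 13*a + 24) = a^5 - 5*a^4 - 37*a^3 + 89*a^2 + 120*a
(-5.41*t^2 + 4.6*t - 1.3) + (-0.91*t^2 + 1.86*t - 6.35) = -6.32*t^2 + 6.46*t - 7.65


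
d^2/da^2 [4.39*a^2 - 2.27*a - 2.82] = 8.78000000000000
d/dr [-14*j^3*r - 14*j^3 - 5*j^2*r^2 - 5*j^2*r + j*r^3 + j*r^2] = j*(-14*j^2 - 10*j*r - 5*j + 3*r^2 + 2*r)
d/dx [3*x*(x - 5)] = 6*x - 15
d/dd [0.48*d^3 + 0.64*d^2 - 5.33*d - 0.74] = 1.44*d^2 + 1.28*d - 5.33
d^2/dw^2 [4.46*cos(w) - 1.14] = -4.46*cos(w)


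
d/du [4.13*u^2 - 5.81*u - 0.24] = 8.26*u - 5.81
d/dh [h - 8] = 1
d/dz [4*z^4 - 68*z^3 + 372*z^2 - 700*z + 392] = 16*z^3 - 204*z^2 + 744*z - 700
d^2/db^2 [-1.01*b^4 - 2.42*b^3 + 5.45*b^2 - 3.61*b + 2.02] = -12.12*b^2 - 14.52*b + 10.9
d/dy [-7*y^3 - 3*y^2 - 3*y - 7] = -21*y^2 - 6*y - 3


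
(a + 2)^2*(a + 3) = a^3 + 7*a^2 + 16*a + 12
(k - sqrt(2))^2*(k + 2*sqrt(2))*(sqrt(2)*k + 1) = sqrt(2)*k^4 + k^3 - 6*sqrt(2)*k^2 + 2*k + 4*sqrt(2)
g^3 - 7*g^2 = g^2*(g - 7)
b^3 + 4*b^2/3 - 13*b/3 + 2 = (b - 1)*(b - 2/3)*(b + 3)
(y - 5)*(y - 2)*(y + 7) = y^3 - 39*y + 70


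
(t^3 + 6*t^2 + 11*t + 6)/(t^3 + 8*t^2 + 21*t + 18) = (t + 1)/(t + 3)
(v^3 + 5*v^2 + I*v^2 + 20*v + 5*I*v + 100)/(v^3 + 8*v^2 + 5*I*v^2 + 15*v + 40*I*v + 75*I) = (v - 4*I)/(v + 3)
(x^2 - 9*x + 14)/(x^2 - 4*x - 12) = (-x^2 + 9*x - 14)/(-x^2 + 4*x + 12)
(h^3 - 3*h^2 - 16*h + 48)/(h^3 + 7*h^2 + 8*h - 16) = (h^2 - 7*h + 12)/(h^2 + 3*h - 4)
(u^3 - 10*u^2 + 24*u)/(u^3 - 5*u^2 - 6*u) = (u - 4)/(u + 1)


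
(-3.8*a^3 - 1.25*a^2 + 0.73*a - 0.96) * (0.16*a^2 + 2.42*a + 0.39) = -0.608*a^5 - 9.396*a^4 - 4.3902*a^3 + 1.1255*a^2 - 2.0385*a - 0.3744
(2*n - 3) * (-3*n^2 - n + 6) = -6*n^3 + 7*n^2 + 15*n - 18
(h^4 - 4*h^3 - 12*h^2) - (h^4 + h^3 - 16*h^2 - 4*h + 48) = -5*h^3 + 4*h^2 + 4*h - 48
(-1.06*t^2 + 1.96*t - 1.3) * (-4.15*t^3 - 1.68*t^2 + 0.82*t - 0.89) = 4.399*t^5 - 6.3532*t^4 + 1.233*t^3 + 4.7346*t^2 - 2.8104*t + 1.157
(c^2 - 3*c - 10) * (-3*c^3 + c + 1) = -3*c^5 + 9*c^4 + 31*c^3 - 2*c^2 - 13*c - 10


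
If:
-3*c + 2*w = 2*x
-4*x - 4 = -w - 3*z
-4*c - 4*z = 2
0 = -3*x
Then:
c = -11/3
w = -11/2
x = 0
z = 19/6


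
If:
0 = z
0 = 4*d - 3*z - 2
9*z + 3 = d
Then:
No Solution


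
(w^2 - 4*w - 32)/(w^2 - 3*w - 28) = (w - 8)/(w - 7)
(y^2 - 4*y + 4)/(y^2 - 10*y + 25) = (y^2 - 4*y + 4)/(y^2 - 10*y + 25)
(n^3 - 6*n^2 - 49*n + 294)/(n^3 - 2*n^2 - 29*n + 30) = (n^2 - 49)/(n^2 + 4*n - 5)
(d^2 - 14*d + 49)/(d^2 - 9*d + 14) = (d - 7)/(d - 2)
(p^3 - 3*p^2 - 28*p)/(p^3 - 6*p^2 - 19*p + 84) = p/(p - 3)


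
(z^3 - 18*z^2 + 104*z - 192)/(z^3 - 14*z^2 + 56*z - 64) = (z - 6)/(z - 2)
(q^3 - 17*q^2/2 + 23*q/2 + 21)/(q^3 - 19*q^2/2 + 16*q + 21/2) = (2*q^3 - 17*q^2 + 23*q + 42)/(2*q^3 - 19*q^2 + 32*q + 21)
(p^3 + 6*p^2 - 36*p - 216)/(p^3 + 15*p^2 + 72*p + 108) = (p - 6)/(p + 3)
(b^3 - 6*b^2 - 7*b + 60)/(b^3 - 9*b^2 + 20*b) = (b + 3)/b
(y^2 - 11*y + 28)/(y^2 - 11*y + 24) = (y^2 - 11*y + 28)/(y^2 - 11*y + 24)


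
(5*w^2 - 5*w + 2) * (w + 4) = 5*w^3 + 15*w^2 - 18*w + 8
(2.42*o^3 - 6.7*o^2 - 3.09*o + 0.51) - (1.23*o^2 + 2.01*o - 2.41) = 2.42*o^3 - 7.93*o^2 - 5.1*o + 2.92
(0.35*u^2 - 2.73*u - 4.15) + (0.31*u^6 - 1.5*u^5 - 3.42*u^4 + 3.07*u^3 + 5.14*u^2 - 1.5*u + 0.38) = 0.31*u^6 - 1.5*u^5 - 3.42*u^4 + 3.07*u^3 + 5.49*u^2 - 4.23*u - 3.77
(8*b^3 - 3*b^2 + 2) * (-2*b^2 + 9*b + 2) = -16*b^5 + 78*b^4 - 11*b^3 - 10*b^2 + 18*b + 4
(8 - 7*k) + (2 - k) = 10 - 8*k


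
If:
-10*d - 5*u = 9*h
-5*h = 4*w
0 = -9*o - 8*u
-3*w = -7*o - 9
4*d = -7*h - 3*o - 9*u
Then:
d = 3564/6733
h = -7020/6733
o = -4896/6733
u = 5508/6733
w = 8775/6733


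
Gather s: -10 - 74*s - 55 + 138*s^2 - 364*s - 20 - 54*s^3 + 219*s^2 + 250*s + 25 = -54*s^3 + 357*s^2 - 188*s - 60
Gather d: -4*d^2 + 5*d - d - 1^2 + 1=-4*d^2 + 4*d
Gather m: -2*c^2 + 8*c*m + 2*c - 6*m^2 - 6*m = -2*c^2 + 2*c - 6*m^2 + m*(8*c - 6)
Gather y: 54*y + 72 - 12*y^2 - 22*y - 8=-12*y^2 + 32*y + 64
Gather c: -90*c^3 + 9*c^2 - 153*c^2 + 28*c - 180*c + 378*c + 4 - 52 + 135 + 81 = -90*c^3 - 144*c^2 + 226*c + 168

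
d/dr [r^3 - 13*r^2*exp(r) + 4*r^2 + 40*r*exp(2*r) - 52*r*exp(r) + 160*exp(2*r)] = -13*r^2*exp(r) + 3*r^2 + 80*r*exp(2*r) - 78*r*exp(r) + 8*r + 360*exp(2*r) - 52*exp(r)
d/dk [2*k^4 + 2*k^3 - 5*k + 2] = 8*k^3 + 6*k^2 - 5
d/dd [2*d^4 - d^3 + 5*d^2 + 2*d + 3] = 8*d^3 - 3*d^2 + 10*d + 2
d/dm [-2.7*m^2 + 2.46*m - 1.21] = 2.46 - 5.4*m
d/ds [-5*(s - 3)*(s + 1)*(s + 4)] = -15*s^2 - 20*s + 55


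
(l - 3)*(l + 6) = l^2 + 3*l - 18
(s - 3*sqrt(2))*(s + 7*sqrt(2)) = s^2 + 4*sqrt(2)*s - 42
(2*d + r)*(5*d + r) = 10*d^2 + 7*d*r + r^2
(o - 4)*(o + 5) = o^2 + o - 20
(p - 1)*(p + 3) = p^2 + 2*p - 3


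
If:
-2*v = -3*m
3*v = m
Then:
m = 0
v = 0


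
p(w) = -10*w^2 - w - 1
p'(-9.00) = 179.00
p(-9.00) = -802.00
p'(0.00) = -1.00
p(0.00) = -1.00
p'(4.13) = -83.60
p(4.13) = -175.70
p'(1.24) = -25.80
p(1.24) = -17.62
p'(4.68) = -94.60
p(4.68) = -224.70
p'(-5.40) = 107.00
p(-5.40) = -287.20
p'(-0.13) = 1.60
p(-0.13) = -1.04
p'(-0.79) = 14.80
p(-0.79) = -6.45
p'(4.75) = -96.00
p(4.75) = -231.38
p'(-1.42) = 27.40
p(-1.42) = -19.74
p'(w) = -20*w - 1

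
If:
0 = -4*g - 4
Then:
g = -1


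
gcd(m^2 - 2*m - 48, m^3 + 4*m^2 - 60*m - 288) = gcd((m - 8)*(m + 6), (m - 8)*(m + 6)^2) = m^2 - 2*m - 48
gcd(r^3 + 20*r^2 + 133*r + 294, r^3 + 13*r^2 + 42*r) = r^2 + 13*r + 42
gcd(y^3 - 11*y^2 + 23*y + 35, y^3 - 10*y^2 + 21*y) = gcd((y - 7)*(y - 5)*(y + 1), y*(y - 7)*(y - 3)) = y - 7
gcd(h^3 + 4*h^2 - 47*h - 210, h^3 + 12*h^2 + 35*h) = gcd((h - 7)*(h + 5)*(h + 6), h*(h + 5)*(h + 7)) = h + 5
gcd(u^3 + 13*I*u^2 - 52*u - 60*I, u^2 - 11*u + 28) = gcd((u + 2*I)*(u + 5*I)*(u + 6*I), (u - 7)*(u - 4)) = 1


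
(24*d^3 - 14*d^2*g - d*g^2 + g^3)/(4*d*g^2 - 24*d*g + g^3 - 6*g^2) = (6*d^2 - 5*d*g + g^2)/(g*(g - 6))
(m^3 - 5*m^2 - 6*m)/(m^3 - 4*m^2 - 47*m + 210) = m*(m + 1)/(m^2 + 2*m - 35)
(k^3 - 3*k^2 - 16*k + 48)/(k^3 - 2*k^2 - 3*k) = (k^2 - 16)/(k*(k + 1))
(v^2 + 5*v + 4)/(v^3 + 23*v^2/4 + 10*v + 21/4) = 4*(v + 4)/(4*v^2 + 19*v + 21)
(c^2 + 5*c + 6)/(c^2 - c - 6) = (c + 3)/(c - 3)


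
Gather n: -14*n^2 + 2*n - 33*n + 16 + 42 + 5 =-14*n^2 - 31*n + 63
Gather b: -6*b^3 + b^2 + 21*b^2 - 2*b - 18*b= -6*b^3 + 22*b^2 - 20*b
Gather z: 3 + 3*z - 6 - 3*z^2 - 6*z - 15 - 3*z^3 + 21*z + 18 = -3*z^3 - 3*z^2 + 18*z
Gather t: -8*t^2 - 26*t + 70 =-8*t^2 - 26*t + 70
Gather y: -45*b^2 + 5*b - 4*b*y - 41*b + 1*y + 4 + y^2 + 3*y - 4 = -45*b^2 - 36*b + y^2 + y*(4 - 4*b)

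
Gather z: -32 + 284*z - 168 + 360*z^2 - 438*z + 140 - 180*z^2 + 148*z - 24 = 180*z^2 - 6*z - 84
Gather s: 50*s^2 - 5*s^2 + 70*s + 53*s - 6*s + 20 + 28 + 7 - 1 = 45*s^2 + 117*s + 54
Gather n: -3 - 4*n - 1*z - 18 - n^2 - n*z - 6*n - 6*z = -n^2 + n*(-z - 10) - 7*z - 21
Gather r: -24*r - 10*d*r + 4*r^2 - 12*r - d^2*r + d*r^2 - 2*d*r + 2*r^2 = r^2*(d + 6) + r*(-d^2 - 12*d - 36)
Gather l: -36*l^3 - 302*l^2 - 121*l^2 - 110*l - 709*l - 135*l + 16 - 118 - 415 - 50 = -36*l^3 - 423*l^2 - 954*l - 567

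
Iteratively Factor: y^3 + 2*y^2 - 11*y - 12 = (y - 3)*(y^2 + 5*y + 4) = (y - 3)*(y + 1)*(y + 4)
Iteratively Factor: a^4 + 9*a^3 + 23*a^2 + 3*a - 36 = (a + 3)*(a^3 + 6*a^2 + 5*a - 12) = (a + 3)^2*(a^2 + 3*a - 4) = (a + 3)^2*(a + 4)*(a - 1)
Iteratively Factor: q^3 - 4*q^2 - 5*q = (q - 5)*(q^2 + q) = q*(q - 5)*(q + 1)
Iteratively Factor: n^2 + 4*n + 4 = (n + 2)*(n + 2)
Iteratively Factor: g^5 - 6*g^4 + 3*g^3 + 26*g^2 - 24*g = (g)*(g^4 - 6*g^3 + 3*g^2 + 26*g - 24) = g*(g - 4)*(g^3 - 2*g^2 - 5*g + 6) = g*(g - 4)*(g + 2)*(g^2 - 4*g + 3) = g*(g - 4)*(g - 3)*(g + 2)*(g - 1)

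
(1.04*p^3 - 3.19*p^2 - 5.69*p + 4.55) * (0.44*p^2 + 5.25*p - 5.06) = 0.4576*p^5 + 4.0564*p^4 - 24.5135*p^3 - 11.7291*p^2 + 52.6789*p - 23.023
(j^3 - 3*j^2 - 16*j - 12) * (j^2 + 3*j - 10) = j^5 - 35*j^3 - 30*j^2 + 124*j + 120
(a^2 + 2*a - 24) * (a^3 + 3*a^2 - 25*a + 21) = a^5 + 5*a^4 - 43*a^3 - 101*a^2 + 642*a - 504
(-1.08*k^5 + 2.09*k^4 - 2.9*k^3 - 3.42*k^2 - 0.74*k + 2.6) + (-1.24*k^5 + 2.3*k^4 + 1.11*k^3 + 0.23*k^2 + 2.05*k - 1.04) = -2.32*k^5 + 4.39*k^4 - 1.79*k^3 - 3.19*k^2 + 1.31*k + 1.56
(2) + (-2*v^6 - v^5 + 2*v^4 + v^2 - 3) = -2*v^6 - v^5 + 2*v^4 + v^2 - 1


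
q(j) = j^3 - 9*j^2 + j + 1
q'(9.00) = 82.00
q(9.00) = 10.00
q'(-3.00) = 82.00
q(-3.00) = -110.00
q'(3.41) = -25.50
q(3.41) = -60.59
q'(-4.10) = 125.23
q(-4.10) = -223.31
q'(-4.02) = 121.84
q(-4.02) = -213.43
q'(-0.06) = 2.09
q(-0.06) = 0.91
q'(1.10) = -15.17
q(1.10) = -7.46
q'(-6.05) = 219.71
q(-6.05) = -555.92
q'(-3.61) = 105.08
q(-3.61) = -166.94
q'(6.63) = 13.53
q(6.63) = -96.55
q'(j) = 3*j^2 - 18*j + 1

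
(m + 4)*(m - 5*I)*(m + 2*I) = m^3 + 4*m^2 - 3*I*m^2 + 10*m - 12*I*m + 40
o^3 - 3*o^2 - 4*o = o*(o - 4)*(o + 1)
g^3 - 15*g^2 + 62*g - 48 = (g - 8)*(g - 6)*(g - 1)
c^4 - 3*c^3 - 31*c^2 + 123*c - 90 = (c - 5)*(c - 3)*(c - 1)*(c + 6)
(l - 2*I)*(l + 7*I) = l^2 + 5*I*l + 14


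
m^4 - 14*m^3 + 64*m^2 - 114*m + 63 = (m - 7)*(m - 3)^2*(m - 1)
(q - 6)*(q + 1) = q^2 - 5*q - 6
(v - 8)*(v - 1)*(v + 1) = v^3 - 8*v^2 - v + 8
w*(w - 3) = w^2 - 3*w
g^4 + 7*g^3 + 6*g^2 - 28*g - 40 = (g - 2)*(g + 2)^2*(g + 5)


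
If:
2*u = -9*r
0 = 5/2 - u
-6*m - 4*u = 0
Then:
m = -5/3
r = -5/9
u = 5/2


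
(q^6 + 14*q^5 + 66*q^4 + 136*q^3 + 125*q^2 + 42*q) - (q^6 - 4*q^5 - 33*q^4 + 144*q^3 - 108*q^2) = 18*q^5 + 99*q^4 - 8*q^3 + 233*q^2 + 42*q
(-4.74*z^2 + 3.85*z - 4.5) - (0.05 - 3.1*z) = -4.74*z^2 + 6.95*z - 4.55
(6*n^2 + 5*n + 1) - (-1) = 6*n^2 + 5*n + 2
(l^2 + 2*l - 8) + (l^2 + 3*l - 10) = 2*l^2 + 5*l - 18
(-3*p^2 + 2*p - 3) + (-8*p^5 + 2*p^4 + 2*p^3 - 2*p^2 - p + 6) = -8*p^5 + 2*p^4 + 2*p^3 - 5*p^2 + p + 3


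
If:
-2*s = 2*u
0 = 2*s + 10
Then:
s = -5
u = 5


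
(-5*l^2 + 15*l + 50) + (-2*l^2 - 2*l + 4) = -7*l^2 + 13*l + 54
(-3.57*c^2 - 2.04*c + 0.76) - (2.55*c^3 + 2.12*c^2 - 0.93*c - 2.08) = -2.55*c^3 - 5.69*c^2 - 1.11*c + 2.84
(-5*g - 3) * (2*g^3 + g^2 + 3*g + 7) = -10*g^4 - 11*g^3 - 18*g^2 - 44*g - 21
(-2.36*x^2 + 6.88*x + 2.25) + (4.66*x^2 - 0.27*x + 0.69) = 2.3*x^2 + 6.61*x + 2.94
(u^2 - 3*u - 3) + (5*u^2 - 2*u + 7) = 6*u^2 - 5*u + 4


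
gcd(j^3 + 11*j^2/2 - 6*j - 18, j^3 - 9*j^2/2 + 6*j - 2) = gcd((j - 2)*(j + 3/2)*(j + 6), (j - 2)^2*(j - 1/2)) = j - 2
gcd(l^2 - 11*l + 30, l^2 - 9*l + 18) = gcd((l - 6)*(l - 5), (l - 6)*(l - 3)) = l - 6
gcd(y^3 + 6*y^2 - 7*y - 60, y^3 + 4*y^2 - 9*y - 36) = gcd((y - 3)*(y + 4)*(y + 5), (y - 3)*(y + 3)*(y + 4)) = y^2 + y - 12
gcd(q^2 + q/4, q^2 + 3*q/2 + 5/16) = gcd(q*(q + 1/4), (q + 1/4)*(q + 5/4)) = q + 1/4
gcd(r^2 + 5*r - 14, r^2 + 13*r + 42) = r + 7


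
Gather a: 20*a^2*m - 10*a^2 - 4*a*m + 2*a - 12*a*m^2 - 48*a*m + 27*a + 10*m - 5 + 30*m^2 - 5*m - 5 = a^2*(20*m - 10) + a*(-12*m^2 - 52*m + 29) + 30*m^2 + 5*m - 10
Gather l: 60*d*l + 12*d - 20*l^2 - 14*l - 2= 12*d - 20*l^2 + l*(60*d - 14) - 2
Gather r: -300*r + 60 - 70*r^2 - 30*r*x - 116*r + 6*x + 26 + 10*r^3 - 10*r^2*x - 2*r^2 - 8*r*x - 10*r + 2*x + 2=10*r^3 + r^2*(-10*x - 72) + r*(-38*x - 426) + 8*x + 88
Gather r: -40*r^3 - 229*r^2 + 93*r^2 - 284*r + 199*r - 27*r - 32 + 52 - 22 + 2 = -40*r^3 - 136*r^2 - 112*r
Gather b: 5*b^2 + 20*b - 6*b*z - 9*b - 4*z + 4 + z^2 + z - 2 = 5*b^2 + b*(11 - 6*z) + z^2 - 3*z + 2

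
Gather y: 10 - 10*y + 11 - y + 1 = 22 - 11*y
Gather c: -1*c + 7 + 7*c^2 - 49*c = 7*c^2 - 50*c + 7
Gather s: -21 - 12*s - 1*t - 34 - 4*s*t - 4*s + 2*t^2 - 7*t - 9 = s*(-4*t - 16) + 2*t^2 - 8*t - 64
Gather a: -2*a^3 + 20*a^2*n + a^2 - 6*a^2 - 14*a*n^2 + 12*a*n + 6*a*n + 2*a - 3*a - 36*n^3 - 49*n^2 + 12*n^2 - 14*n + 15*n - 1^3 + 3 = -2*a^3 + a^2*(20*n - 5) + a*(-14*n^2 + 18*n - 1) - 36*n^3 - 37*n^2 + n + 2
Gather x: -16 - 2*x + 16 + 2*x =0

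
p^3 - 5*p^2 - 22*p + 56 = (p - 7)*(p - 2)*(p + 4)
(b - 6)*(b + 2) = b^2 - 4*b - 12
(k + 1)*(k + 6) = k^2 + 7*k + 6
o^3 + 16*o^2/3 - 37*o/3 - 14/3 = (o - 2)*(o + 1/3)*(o + 7)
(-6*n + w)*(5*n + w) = -30*n^2 - n*w + w^2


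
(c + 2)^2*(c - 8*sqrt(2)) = c^3 - 8*sqrt(2)*c^2 + 4*c^2 - 32*sqrt(2)*c + 4*c - 32*sqrt(2)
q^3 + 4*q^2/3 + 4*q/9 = q*(q + 2/3)^2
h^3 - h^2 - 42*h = h*(h - 7)*(h + 6)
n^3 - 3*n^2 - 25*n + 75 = (n - 5)*(n - 3)*(n + 5)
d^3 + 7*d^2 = d^2*(d + 7)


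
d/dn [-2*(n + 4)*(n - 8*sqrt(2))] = -4*n - 8 + 16*sqrt(2)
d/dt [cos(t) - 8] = -sin(t)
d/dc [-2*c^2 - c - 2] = -4*c - 1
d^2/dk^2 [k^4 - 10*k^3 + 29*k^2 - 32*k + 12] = 12*k^2 - 60*k + 58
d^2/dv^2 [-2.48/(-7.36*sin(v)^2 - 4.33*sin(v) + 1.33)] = (-537.362432*sin(v)^4 - 237.103872*sin(v)^3 + 662.44148*sin(v)^2 + 459.925672*sin(v) + 141.546992)/(7.36*sin(v)^2 + 4.33*sin(v) - 1.33)^3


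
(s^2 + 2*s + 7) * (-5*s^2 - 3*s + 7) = -5*s^4 - 13*s^3 - 34*s^2 - 7*s + 49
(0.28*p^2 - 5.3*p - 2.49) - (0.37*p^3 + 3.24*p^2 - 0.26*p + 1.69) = -0.37*p^3 - 2.96*p^2 - 5.04*p - 4.18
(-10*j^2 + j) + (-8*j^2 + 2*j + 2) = -18*j^2 + 3*j + 2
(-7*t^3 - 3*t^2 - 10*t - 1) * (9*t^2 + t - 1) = -63*t^5 - 34*t^4 - 86*t^3 - 16*t^2 + 9*t + 1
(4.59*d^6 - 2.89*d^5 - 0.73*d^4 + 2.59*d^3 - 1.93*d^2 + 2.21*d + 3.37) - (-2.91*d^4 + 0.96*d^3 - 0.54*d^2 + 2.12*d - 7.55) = 4.59*d^6 - 2.89*d^5 + 2.18*d^4 + 1.63*d^3 - 1.39*d^2 + 0.0899999999999999*d + 10.92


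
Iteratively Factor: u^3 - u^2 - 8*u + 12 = (u + 3)*(u^2 - 4*u + 4) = (u - 2)*(u + 3)*(u - 2)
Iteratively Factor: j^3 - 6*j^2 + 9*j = (j)*(j^2 - 6*j + 9) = j*(j - 3)*(j - 3)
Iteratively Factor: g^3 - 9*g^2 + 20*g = (g)*(g^2 - 9*g + 20) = g*(g - 5)*(g - 4)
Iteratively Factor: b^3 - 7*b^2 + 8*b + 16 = (b + 1)*(b^2 - 8*b + 16) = (b - 4)*(b + 1)*(b - 4)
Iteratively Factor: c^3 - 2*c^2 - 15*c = (c - 5)*(c^2 + 3*c) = c*(c - 5)*(c + 3)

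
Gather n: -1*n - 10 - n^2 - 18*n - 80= -n^2 - 19*n - 90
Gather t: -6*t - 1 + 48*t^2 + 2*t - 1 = 48*t^2 - 4*t - 2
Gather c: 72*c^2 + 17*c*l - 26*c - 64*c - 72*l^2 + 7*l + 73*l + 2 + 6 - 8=72*c^2 + c*(17*l - 90) - 72*l^2 + 80*l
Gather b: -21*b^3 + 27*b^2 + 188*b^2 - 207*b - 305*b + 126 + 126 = -21*b^3 + 215*b^2 - 512*b + 252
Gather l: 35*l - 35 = 35*l - 35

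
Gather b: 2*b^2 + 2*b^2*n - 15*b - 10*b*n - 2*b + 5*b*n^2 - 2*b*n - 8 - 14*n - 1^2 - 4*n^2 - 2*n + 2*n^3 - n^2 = b^2*(2*n + 2) + b*(5*n^2 - 12*n - 17) + 2*n^3 - 5*n^2 - 16*n - 9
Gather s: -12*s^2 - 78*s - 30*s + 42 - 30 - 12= -12*s^2 - 108*s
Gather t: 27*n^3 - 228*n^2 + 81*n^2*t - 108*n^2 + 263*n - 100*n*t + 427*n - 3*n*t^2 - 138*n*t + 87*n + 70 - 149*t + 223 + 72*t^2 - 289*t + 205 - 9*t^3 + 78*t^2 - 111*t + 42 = 27*n^3 - 336*n^2 + 777*n - 9*t^3 + t^2*(150 - 3*n) + t*(81*n^2 - 238*n - 549) + 540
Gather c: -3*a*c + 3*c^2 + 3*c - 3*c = -3*a*c + 3*c^2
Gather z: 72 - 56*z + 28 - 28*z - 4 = 96 - 84*z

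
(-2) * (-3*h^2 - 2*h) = 6*h^2 + 4*h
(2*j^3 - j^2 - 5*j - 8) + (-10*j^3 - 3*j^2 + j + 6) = -8*j^3 - 4*j^2 - 4*j - 2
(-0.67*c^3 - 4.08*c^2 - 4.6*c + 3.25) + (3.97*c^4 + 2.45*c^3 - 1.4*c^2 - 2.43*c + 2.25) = 3.97*c^4 + 1.78*c^3 - 5.48*c^2 - 7.03*c + 5.5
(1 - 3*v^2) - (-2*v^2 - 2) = 3 - v^2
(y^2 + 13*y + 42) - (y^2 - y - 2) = 14*y + 44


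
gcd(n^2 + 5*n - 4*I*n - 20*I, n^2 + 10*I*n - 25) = 1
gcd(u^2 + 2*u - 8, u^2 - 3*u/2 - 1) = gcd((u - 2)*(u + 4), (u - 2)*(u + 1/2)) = u - 2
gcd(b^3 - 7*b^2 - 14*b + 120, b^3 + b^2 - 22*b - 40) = b^2 - b - 20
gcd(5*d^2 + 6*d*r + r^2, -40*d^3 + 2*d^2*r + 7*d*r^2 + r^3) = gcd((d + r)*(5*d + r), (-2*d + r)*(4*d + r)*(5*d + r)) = 5*d + r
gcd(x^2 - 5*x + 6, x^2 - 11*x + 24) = x - 3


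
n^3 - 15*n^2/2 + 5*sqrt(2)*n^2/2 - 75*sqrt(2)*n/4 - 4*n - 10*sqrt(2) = (n - 8)*(n + 1/2)*(n + 5*sqrt(2)/2)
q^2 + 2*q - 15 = (q - 3)*(q + 5)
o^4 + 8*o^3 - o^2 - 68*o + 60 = (o - 2)*(o - 1)*(o + 5)*(o + 6)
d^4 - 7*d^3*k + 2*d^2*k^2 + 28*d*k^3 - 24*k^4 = (d - 6*k)*(d - 2*k)*(d - k)*(d + 2*k)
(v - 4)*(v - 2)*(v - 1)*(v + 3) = v^4 - 4*v^3 - 7*v^2 + 34*v - 24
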